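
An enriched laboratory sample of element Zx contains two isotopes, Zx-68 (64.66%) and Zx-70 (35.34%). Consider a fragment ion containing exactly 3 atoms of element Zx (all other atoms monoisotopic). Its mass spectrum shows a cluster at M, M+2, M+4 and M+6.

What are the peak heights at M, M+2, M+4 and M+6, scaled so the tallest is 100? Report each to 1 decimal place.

61.0 : 100.0 : 54.7 : 10.0

Expanding (0.6466 + 0.3534)^3:
P(M) = 0.6466^3 = 0.270338
P(M+2) = 3 × 0.6466^2 × 0.3534^1 = 0.443261
P(M+4) = 3 × 0.6466^1 × 0.3534^2 = 0.242265
P(M+6) = 0.3534^3 = 0.044137
The M+2 peak is largest (0.443261); scaling to 100 gives 61.0 : 100.0 : 54.7 : 10.0.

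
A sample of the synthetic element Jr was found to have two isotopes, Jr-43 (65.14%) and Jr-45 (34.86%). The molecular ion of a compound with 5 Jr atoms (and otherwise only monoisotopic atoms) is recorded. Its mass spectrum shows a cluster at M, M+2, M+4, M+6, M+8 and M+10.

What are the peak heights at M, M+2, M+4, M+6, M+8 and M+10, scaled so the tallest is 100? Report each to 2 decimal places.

34.92 : 93.43 : 100.00 : 53.52 : 14.32 : 1.53

The 5 Jr atoms are independent, so intensities follow the terms of (0.6514 + 0.3486)^5.
P(M) = 0.6514^5 = 0.117284
P(M+2) = 5 × 0.6514^4 × 0.3486^1 = 0.313826
P(M+4) = 10 × 0.6514^3 × 0.3486^2 = 0.335891
P(M+6) = 10 × 0.6514^2 × 0.3486^3 = 0.179754
P(M+8) = 5 × 0.6514^1 × 0.3486^4 = 0.048098
P(M+10) = 0.3486^5 = 0.005148
The M+4 peak is largest (0.335891); scaling to 100 gives 34.92 : 93.43 : 100.00 : 53.52 : 14.32 : 1.53.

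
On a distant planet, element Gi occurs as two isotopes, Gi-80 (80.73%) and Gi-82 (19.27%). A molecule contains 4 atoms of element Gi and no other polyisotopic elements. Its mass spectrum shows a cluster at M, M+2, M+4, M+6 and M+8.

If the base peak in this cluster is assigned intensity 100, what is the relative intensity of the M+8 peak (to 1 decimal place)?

0.3

Binomial terms of (0.8073 + 0.1927)^4: M 0.4248, M+2 0.4056, M+4 0.1452, M+6 0.0231, M+8 0.0014 → M is the base peak.
P(M) = C(4,0) × 0.8073^4 × 0.1927^0 = 1 × 0.42475628 × 1.0000 = 0.424756 (base)
P(M+8) = C(4,4) × 0.8073^0 × 0.1927^4 = 1 × 1.0000 × 0.00137888 = 0.001379
Relative intensity = 0.001379 / 0.424756 × 100 = 0.3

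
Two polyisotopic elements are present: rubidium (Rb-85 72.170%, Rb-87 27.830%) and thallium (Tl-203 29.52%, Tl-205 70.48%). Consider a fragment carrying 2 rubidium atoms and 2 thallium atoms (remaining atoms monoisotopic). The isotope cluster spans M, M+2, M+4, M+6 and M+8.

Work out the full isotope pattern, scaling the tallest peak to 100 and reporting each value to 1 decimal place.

Rubidium pattern (n=2): 0.52085089 : 0.40169822 : 0.07745089
Thallium pattern (n=2): 0.08714304 : 0.41611392 : 0.49674304
Convolve the two distributions (both contribute in 2-u steps):
  M: 0.52085089×0.08714304 = 0.045389
  M+2: 0.52085089×0.41611392 + 0.40169822×0.08714304 = 0.251739
  M+4: 0.52085089×0.49674304 + 0.40169822×0.41611392 + 0.07745089×0.08714304 = 0.432631
  M+6: 0.40169822×0.49674304 + 0.07745089×0.41611392 = 0.231769
  M+8: 0.07745089×0.49674304 = 0.038473
Scale to base peak (0.432631) = 100: 10.5 : 58.2 : 100.0 : 53.6 : 8.9

10.5 : 58.2 : 100.0 : 53.6 : 8.9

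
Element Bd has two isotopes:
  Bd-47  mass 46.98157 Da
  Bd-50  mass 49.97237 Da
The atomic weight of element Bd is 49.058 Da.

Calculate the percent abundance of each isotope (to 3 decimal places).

Bd-47: 30.573%, Bd-50: 69.427%

Writing the weighted mean with unknown fraction x of Bd-47:
46.98157·x + 49.97237·(1 − x) = 49.058
(46.98157 − 49.97237)·x = 49.058 − 49.97237
x = -0.91437 / -2.99080 = 0.30573 → 30.573% Bd-47, 69.427% Bd-50.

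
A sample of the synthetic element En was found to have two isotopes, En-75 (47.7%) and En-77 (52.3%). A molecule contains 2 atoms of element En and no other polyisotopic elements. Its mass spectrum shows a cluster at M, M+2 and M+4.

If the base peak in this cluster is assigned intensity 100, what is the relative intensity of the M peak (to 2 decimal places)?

Term probabilities: M 0.2275, M+2 0.4989, M+4 0.2735. Base peak = M+2.
P(M+2) = C(2,1) × 0.477^1 × 0.523^1 = 2 × 0.4770 × 0.5230 = 0.498942 (base)
P(M) = C(2,0) × 0.477^2 × 0.523^0 = 1 × 0.227529 × 1.0000 = 0.227529
Relative intensity = 0.227529 / 0.498942 × 100 = 45.60

45.60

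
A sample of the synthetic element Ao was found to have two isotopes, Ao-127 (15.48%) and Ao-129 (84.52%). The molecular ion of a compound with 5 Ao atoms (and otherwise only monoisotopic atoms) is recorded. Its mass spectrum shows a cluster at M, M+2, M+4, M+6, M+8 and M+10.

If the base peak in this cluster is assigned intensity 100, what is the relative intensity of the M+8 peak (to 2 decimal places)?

Term probabilities: M 0.0001, M+2 0.0024, M+4 0.0265, M+6 0.1447, M+8 0.3950, M+10 0.4313. Base peak = M+10.
P(M+10) = C(5,5) × 0.1548^0 × 0.8452^5 = 1 × 1.0000 × 0.43131786 = 0.431318 (base)
P(M+8) = C(5,4) × 0.1548^1 × 0.8452^4 = 5 × 0.1548 × 0.51031455 = 0.394983
Relative intensity = 0.394983 / 0.431318 × 100 = 91.58

91.58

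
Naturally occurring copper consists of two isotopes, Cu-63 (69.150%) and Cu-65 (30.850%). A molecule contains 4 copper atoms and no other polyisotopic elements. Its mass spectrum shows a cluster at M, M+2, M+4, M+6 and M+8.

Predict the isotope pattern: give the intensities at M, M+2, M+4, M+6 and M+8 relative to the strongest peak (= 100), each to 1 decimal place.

Expanding (0.69150 + 0.30850)^4:
P(M) = 0.69150^4 = 0.228649
P(M+2) = 4 × 0.69150^3 × 0.30850^1 = 0.408030
P(M+4) = 6 × 0.69150^2 × 0.30850^2 = 0.273052
P(M+6) = 4 × 0.69150^1 × 0.30850^3 = 0.081212
P(M+8) = 0.30850^4 = 0.009058
The M+2 peak is largest (0.408030); scaling to 100 gives 56.0 : 100.0 : 66.9 : 19.9 : 2.2.

56.0 : 100.0 : 66.9 : 19.9 : 2.2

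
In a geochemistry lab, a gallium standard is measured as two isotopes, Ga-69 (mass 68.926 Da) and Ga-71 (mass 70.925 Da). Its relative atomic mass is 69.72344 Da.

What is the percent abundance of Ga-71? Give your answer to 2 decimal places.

Writing the weighted mean with unknown fraction x of Ga-69:
68.926·x + 70.925·(1 − x) = 69.72344
(68.926 − 70.925)·x = 69.72344 − 70.925
x = -1.20156 / -1.999 = 0.60108 → 60.11% Ga-69, 39.89% Ga-71.

39.89%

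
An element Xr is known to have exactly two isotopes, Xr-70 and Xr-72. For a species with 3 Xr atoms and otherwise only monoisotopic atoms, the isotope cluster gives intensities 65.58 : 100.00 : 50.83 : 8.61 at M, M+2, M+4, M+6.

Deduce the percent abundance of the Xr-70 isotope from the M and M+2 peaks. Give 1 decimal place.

66.3%

Write p for the Xr-70 fraction. I(M+2)/I(M) = [C(3,1)·p^2·(1−p)] / p^3 = 3·(1−p)/p = 100.00/65.58 = 1.5249
(1−p)/p = 1.5249/3 = 0.5083  ⇒  p = 1/(1 + 0.5083) = 0.6630
Xr-70: 66.3%, Xr-72: 33.7%.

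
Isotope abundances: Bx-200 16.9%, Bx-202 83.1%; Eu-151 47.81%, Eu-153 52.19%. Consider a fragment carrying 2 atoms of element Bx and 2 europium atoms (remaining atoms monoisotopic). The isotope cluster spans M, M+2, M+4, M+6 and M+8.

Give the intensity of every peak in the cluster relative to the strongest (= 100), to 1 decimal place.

Element Bx pattern (n=2): 0.028561 : 0.280878 : 0.690561
Europium pattern (n=2): 0.22857961 : 0.49904078 : 0.27237961
Convolve the two distributions (both contribute in 2-u steps):
  M: 0.028561×0.22857961 = 0.006528
  M+2: 0.028561×0.49904078 + 0.280878×0.22857961 = 0.078456
  M+4: 0.028561×0.27237961 + 0.280878×0.49904078 + 0.690561×0.22857961 = 0.305797
  M+6: 0.280878×0.27237961 + 0.690561×0.49904078 = 0.421124
  M+8: 0.690561×0.27237961 = 0.188095
Scale to base peak (0.421124) = 100: 1.6 : 18.6 : 72.6 : 100.0 : 44.7

1.6 : 18.6 : 72.6 : 100.0 : 44.7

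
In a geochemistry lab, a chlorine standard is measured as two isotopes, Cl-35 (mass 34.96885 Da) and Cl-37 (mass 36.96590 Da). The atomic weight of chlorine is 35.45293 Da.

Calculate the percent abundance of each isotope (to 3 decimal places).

With x = fraction of Cl-35 (so Cl-37 is 1 − x):
34.96885·x + 36.96590·(1 − x) = 35.45293
(34.96885 − 36.96590)·x = 35.45293 − 36.96590
x = -1.51297 / -1.99705 = 0.75760 → 75.760% Cl-35, 24.240% Cl-37.

Cl-35: 75.760%, Cl-37: 24.240%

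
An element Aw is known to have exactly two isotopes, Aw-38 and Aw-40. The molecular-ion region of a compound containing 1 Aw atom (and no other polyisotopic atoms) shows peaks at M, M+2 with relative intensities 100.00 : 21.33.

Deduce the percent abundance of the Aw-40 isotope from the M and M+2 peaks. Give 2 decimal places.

If p is the fraction of Aw that is Aw-38, then I(M+2)/I(M) = [C(1,1)·p^0·(1−p)] / p^1 = 1·(1−p)/p = 21.33/100.00 = 0.2133
(1−p)/p = 0.2133/1 = 0.2133  ⇒  p = 1/(1 + 0.2133) = 0.8242
Aw-38: 82.42%, Aw-40: 17.58%.

17.58%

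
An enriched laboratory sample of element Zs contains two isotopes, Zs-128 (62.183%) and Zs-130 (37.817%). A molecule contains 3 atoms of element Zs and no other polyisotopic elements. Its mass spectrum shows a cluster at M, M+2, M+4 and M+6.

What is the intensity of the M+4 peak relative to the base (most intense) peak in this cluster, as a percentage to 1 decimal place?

Binomial terms of (0.62183 + 0.37817)^3: M 0.2404, M+2 0.4387, M+4 0.2668, M+6 0.0541 → M+2 is the base peak.
P(M+2) = C(3,1) × 0.62183^2 × 0.37817^1 = 3 × 0.38667255 × 0.37817 = 0.438684 (base)
P(M+4) = C(3,2) × 0.62183^1 × 0.37817^2 = 3 × 0.62183 × 0.14301255 = 0.266788
Relative intensity = 0.266788 / 0.438684 × 100 = 60.8

60.8%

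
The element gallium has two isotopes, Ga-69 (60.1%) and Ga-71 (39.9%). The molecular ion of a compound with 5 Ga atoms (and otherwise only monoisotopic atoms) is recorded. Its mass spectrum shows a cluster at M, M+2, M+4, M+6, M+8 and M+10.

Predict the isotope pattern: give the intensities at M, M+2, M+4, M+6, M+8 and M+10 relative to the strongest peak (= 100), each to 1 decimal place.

22.7 : 75.3 : 100.0 : 66.4 : 22.0 : 2.9

Expanding (0.601 + 0.399)^5:
P(M) = 0.601^5 = 0.078410
P(M+2) = 5 × 0.601^4 × 0.399^1 = 0.260280
P(M+4) = 10 × 0.601^3 × 0.399^2 = 0.345596
P(M+6) = 10 × 0.601^2 × 0.399^3 = 0.229439
P(M+8) = 5 × 0.601^1 × 0.399^4 = 0.076162
P(M+10) = 0.399^5 = 0.010113
The M+4 peak is largest (0.345596); scaling to 100 gives 22.7 : 75.3 : 100.0 : 66.4 : 22.0 : 2.9.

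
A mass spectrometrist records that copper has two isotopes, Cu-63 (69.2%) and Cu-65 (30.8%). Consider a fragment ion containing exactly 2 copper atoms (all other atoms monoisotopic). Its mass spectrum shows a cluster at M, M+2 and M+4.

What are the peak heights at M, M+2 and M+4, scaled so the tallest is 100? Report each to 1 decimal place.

100.0 : 89.0 : 19.8

Each Cu atom is independently Cu-63 (p = 0.692) or Cu-65 (q = 0.308); the cluster is the binomial expansion (p + q)^2.
P(M) = 0.692^2 = 0.478864
P(M+2) = 2 × 0.692^1 × 0.308^1 = 0.426272
P(M+4) = 0.308^2 = 0.094864
The M peak is largest (0.478864); scaling to 100 gives 100.0 : 89.0 : 19.8.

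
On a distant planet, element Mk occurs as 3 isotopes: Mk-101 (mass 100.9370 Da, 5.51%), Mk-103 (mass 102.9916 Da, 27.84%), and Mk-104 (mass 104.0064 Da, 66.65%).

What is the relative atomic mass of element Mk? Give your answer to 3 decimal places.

103.555 Da

Ar = Σ fᵢ·mᵢ = 0.0551 × 100.9370 + 0.2784 × 102.9916 + 0.6665 × 104.0064
= 5.56163 + 28.67286 + 69.32027 = 103.55476 Da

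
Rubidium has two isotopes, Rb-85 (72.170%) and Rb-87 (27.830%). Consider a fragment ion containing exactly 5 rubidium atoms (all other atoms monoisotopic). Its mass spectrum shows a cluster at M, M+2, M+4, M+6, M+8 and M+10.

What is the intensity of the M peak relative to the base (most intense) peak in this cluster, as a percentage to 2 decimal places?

Term probabilities: M 0.1958, M+2 0.3775, M+4 0.2911, M+6 0.1123, M+8 0.0216, M+10 0.0017. Base peak = M+2.
P(M+2) = C(5,1) × 0.72170^4 × 0.27830^1 = 5 × 0.27128565 × 0.2783 = 0.377494 (base)
P(M) = C(5,0) × 0.72170^5 × 0.27830^0 = 1 × 0.19578685 × 1.0000 = 0.195787
Relative intensity = 0.195787 / 0.377494 × 100 = 51.86

51.86%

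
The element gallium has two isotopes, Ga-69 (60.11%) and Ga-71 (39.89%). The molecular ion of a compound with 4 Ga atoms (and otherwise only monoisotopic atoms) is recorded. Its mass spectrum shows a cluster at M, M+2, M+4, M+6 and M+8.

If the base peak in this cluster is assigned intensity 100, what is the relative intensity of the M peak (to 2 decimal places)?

Term probabilities: M 0.1306, M+2 0.3465, M+4 0.3450, M+6 0.1526, M+8 0.0253. Base peak = M+2.
P(M+2) = C(4,1) × 0.6011^3 × 0.3989^1 = 4 × 0.21719018 × 0.3989 = 0.346549 (base)
P(M) = C(4,0) × 0.6011^4 × 0.3989^0 = 1 × 0.13055302 × 1.0000 = 0.130553
Relative intensity = 0.130553 / 0.346549 × 100 = 37.67

37.67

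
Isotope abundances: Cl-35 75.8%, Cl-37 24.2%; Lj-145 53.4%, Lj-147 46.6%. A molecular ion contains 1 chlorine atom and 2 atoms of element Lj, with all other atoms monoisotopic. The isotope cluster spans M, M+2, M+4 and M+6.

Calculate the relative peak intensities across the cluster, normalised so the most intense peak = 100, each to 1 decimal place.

Chlorine pattern (n=1): 0.7580 : 0.2420
Element Lj pattern (n=2): 0.285156 : 0.497688 : 0.217156
Convolve the two distributions (both contribute in 2-u steps):
  M: 0.7580×0.285156 = 0.216148
  M+2: 0.7580×0.497688 + 0.2420×0.285156 = 0.446255
  M+4: 0.7580×0.217156 + 0.2420×0.497688 = 0.285045
  M+6: 0.2420×0.217156 = 0.052552
Scale to base peak (0.446255) = 100: 48.4 : 100.0 : 63.9 : 11.8

48.4 : 100.0 : 63.9 : 11.8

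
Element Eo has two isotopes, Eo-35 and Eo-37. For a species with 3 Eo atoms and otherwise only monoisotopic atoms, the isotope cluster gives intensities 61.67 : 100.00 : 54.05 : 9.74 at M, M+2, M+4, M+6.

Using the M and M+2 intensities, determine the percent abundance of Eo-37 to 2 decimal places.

35.09%

Let p = fractional abundance of Eo-35. I(M+2)/I(M) = [C(3,1)·p^2·(1−p)] / p^3 = 3·(1−p)/p = 100.00/61.67 = 1.6215
(1−p)/p = 1.6215/3 = 0.5405  ⇒  p = 1/(1 + 0.5405) = 0.6491
Eo-35: 64.91%, Eo-37: 35.09%.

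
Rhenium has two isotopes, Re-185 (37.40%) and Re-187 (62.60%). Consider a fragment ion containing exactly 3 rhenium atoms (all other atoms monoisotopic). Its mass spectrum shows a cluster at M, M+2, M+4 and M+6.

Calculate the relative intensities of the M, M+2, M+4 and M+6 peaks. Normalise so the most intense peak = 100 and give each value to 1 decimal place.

11.9 : 59.7 : 100.0 : 55.8

Each Re atom is independently Re-185 (p = 0.3740) or Re-187 (q = 0.6260); the cluster is the binomial expansion (p + q)^3.
P(M) = 0.3740^3 = 0.052314
P(M+2) = 3 × 0.3740^2 × 0.6260^1 = 0.262687
P(M+4) = 3 × 0.3740^1 × 0.6260^2 = 0.439685
P(M+6) = 0.6260^3 = 0.245314
The M+4 peak is largest (0.439685); scaling to 100 gives 11.9 : 59.7 : 100.0 : 55.8.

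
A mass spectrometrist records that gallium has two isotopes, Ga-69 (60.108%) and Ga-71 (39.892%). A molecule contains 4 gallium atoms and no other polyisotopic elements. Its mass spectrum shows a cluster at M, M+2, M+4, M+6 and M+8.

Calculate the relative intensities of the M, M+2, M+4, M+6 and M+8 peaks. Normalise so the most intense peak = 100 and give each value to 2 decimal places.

37.67 : 100.00 : 99.55 : 44.05 : 7.31

Expanding (0.60108 + 0.39892)^4:
P(M) = 0.60108^4 = 0.130536
P(M+2) = 4 × 0.60108^3 × 0.39892^1 = 0.346531
P(M+4) = 6 × 0.60108^2 × 0.39892^2 = 0.344975
P(M+6) = 4 × 0.60108^1 × 0.39892^3 = 0.152633
P(M+8) = 0.39892^4 = 0.025325
The M+2 peak is largest (0.346531); scaling to 100 gives 37.67 : 100.00 : 99.55 : 44.05 : 7.31.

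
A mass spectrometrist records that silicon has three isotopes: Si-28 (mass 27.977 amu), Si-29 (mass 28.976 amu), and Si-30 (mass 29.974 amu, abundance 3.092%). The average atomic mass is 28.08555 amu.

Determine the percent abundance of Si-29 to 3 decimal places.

4.685%

The remaining 96.908% is split between Si-28 (fraction x) and Si-29 (fraction 0.96908 − x).
Substituting: 27.977x + 28.976(0.96908 − x) = 27.15875392
(27.977 − 28.976)x = -0.92130816  ⇒  x = 0.92223, y = 0.04685
Si-28: 92.223%, Si-29: 4.685%.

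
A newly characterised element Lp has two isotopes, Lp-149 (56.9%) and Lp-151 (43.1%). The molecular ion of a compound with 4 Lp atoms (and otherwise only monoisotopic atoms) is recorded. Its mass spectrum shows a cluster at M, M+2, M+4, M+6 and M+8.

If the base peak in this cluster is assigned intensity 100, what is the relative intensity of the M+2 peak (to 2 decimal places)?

88.01

(0.569 + 0.431)^4 gives M 0.1048, M+2 0.3176, M+4 0.3609, M+6 0.1822, M+8 0.0345; the largest is M+4.
P(M+4) = C(4,2) × 0.569^2 × 0.431^2 = 6 × 0.323761 × 0.185761 = 0.360853 (base)
P(M+2) = C(4,1) × 0.569^3 × 0.431^1 = 4 × 0.18422001 × 0.4310 = 0.317595
Relative intensity = 0.317595 / 0.360853 × 100 = 88.01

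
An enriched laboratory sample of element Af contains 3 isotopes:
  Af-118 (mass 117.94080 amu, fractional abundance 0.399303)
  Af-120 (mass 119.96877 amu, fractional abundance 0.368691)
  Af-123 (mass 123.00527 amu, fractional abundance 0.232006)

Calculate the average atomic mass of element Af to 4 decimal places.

119.8635 amu

Average mass = Σ (abundance × isotope mass) = 0.399303 × 117.94080 + 0.368691 × 119.96877 + 0.232006 × 123.00527
= 47.094115 + 44.231406 + 28.537961 = 119.863482 amu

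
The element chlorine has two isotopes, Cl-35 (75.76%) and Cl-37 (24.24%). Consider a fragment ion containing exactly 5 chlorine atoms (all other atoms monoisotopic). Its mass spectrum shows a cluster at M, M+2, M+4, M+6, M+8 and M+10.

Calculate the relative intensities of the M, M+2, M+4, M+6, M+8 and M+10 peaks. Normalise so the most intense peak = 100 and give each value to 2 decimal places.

62.51 : 100.00 : 63.99 : 20.47 : 3.28 : 0.21

Expanding (0.7576 + 0.2424)^5:
P(M) = 0.7576^5 = 0.249574
P(M+2) = 5 × 0.7576^4 × 0.2424^1 = 0.399266
P(M+4) = 10 × 0.7576^3 × 0.2424^2 = 0.255497
P(M+6) = 10 × 0.7576^2 × 0.2424^3 = 0.081748
P(M+8) = 5 × 0.7576^1 × 0.2424^4 = 0.013078
P(M+10) = 0.2424^5 = 0.000837
The M+2 peak is largest (0.399266); scaling to 100 gives 62.51 : 100.00 : 63.99 : 20.47 : 3.28 : 0.21.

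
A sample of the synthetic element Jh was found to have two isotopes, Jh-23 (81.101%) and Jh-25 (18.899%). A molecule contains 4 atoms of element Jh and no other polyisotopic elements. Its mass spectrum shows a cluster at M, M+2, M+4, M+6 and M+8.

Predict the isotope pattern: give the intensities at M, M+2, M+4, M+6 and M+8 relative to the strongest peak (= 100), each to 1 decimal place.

Expanding (0.81101 + 0.18899)^4:
P(M) = 0.81101^4 = 0.432618
P(M+2) = 4 × 0.81101^3 × 0.18899^1 = 0.403253
P(M+4) = 6 × 0.81101^2 × 0.18899^2 = 0.140955
P(M+6) = 4 × 0.81101^1 × 0.18899^3 = 0.021898
P(M+8) = 0.18899^4 = 0.001276
The M peak is largest (0.432618); scaling to 100 gives 100.0 : 93.2 : 32.6 : 5.1 : 0.3.

100.0 : 93.2 : 32.6 : 5.1 : 0.3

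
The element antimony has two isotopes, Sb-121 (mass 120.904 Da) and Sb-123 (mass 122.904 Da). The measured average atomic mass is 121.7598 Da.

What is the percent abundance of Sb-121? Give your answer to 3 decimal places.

With x = fraction of Sb-121 (so Sb-123 is 1 − x):
120.904·x + 122.904·(1 − x) = 121.7598
(120.904 − 122.904)·x = 121.7598 − 122.904
x = -1.1442 / -2.000 = 0.57210 → 57.210% Sb-121, 42.790% Sb-123.

57.210%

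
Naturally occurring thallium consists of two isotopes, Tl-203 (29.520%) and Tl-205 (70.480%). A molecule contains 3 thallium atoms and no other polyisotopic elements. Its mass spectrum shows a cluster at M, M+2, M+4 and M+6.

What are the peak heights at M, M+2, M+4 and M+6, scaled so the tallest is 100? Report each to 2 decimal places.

Expanding (0.29520 + 0.70480)^3:
P(M) = 0.29520^3 = 0.025725
P(M+2) = 3 × 0.29520^2 × 0.70480^1 = 0.184255
P(M+4) = 3 × 0.29520^1 × 0.70480^2 = 0.439916
P(M+6) = 0.70480^3 = 0.350104
The M+4 peak is largest (0.439916); scaling to 100 gives 5.85 : 41.88 : 100.00 : 79.58.

5.85 : 41.88 : 100.00 : 79.58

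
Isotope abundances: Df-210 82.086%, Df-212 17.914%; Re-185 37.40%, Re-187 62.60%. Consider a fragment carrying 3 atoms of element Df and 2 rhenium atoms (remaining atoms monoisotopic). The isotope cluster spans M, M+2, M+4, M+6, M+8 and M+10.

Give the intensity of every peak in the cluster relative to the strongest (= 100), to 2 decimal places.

19.47 : 77.92 : 100.00 : 45.23 : 8.47 : 0.57

Element Df pattern (n=3): 0.55310461 : 0.36211958 : 0.079027 : 0.00574881
Rhenium pattern (n=2): 0.139876 : 0.468248 : 0.391876
Convolve the two distributions (both contribute in 2-u steps):
  M: 0.55310461×0.139876 = 0.077366
  M+2: 0.55310461×0.468248 + 0.36211958×0.139876 = 0.309642
  M+4: 0.55310461×0.391876 + 0.36211958×0.468248 + 0.079027×0.139876 = 0.397364
  M+6: 0.36211958×0.391876 + 0.079027×0.468248 + 0.00574881×0.139876 = 0.179714
  M+8: 0.079027×0.391876 + 0.00574881×0.468248 = 0.033661
  M+10: 0.00574881×0.391876 = 0.002253
Scale to base peak (0.397364) = 100: 19.47 : 77.92 : 100.00 : 45.23 : 8.47 : 0.57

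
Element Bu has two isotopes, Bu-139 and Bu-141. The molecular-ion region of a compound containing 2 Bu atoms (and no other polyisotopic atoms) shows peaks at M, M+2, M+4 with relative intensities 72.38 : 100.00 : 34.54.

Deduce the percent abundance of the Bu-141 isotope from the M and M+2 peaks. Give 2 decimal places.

If p is the fraction of Bu that is Bu-139, then I(M+2)/I(M) = [C(2,1)·p^1·(1−p)] / p^2 = 2·(1−p)/p = 100.00/72.38 = 1.3816
(1−p)/p = 1.3816/2 = 0.6908  ⇒  p = 1/(1 + 0.6908) = 0.5914
Bu-139: 59.14%, Bu-141: 40.86%.

40.86%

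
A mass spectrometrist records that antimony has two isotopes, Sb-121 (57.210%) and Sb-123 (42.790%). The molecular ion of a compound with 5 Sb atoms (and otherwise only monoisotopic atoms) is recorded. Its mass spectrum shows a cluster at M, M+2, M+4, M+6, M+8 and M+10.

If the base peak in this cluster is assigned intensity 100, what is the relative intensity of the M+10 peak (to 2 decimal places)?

4.18

Term probabilities: M 0.0613, M+2 0.2292, M+4 0.3428, M+6 0.2564, M+8 0.0959, M+10 0.0143. Base peak = M+4.
P(M+4) = C(5,2) × 0.57210^3 × 0.42790^2 = 10 × 0.18724742 × 0.18309841 = 0.342847 (base)
P(M+10) = C(5,5) × 0.57210^0 × 0.42790^5 = 1 × 1.0000 × 0.01434536 = 0.014345
Relative intensity = 0.014345 / 0.342847 × 100 = 4.18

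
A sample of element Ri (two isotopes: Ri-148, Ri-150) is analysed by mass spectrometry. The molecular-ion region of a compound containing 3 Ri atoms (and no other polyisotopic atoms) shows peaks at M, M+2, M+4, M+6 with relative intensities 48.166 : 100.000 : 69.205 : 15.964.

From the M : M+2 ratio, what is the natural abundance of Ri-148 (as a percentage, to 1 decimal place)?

Let p = fractional abundance of Ri-148. I(M+2)/I(M) = [C(3,1)·p^2·(1−p)] / p^3 = 3·(1−p)/p = 100.000/48.166 = 2.0762
(1−p)/p = 2.0762/3 = 0.6921  ⇒  p = 1/(1 + 0.6921) = 0.5910
Ri-148: 59.1%, Ri-150: 40.9%.

59.1%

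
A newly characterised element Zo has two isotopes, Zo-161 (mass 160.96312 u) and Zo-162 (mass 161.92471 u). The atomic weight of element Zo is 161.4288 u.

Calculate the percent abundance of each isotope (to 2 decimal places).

Zo-161: 51.57%, Zo-162: 48.43%

With x = fraction of Zo-161 (so Zo-162 is 1 − x):
160.96312·x + 161.92471·(1 − x) = 161.4288
(160.96312 − 161.92471)·x = 161.4288 − 161.92471
x = -0.49591 / -0.96159 = 0.51572 → 51.57% Zo-161, 48.43% Zo-162.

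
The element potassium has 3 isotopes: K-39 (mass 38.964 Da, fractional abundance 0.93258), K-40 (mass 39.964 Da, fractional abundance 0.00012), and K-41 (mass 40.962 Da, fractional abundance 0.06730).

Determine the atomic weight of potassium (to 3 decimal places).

The abundance-weighted mean is 0.93258 × 38.964 + 0.00012 × 39.964 + 0.06730 × 40.962
= 36.3370 + 0.0048 + 2.7567 = 39.0985 Da

39.099 Da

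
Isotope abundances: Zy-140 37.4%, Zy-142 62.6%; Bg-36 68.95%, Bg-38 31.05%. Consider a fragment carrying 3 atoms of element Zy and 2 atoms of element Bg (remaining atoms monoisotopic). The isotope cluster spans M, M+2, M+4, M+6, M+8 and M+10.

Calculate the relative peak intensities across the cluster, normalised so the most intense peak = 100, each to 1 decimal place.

Element Zy pattern (n=3): 0.05231362 : 0.26268713 : 0.43968487 : 0.24531438
Element Bg pattern (n=2): 0.47541025 : 0.4281795 : 0.09641025
Convolve the two distributions (both contribute in 2-u steps):
  M: 0.05231362×0.47541025 = 0.024870
  M+2: 0.05231362×0.4281795 + 0.26268713×0.47541025 = 0.147284
  M+4: 0.05231362×0.09641025 + 0.26268713×0.4281795 + 0.43968487×0.47541025 = 0.326552
  M+6: 0.26268713×0.09641025 + 0.43968487×0.4281795 + 0.24531438×0.47541025 = 0.330215
  M+8: 0.43968487×0.09641025 + 0.24531438×0.4281795 = 0.147429
  M+10: 0.24531438×0.09641025 = 0.023651
Scale to base peak (0.330215) = 100: 7.5 : 44.6 : 98.9 : 100.0 : 44.6 : 7.2

7.5 : 44.6 : 98.9 : 100.0 : 44.6 : 7.2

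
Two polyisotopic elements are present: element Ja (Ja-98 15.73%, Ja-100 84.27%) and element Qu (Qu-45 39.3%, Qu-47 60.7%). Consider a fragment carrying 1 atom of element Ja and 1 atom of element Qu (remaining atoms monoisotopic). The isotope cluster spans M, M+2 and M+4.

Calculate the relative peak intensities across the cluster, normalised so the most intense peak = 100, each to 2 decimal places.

12.09 : 83.41 : 100.00

Element Ja pattern (n=1): 0.1573 : 0.8427
Element Qu pattern (n=1): 0.3930 : 0.6070
Convolve the two distributions (both contribute in 2-u steps):
  M: 0.1573×0.3930 = 0.061819
  M+2: 0.1573×0.6070 + 0.8427×0.3930 = 0.426662
  M+4: 0.8427×0.6070 = 0.511519
Scale to base peak (0.511519) = 100: 12.09 : 83.41 : 100.00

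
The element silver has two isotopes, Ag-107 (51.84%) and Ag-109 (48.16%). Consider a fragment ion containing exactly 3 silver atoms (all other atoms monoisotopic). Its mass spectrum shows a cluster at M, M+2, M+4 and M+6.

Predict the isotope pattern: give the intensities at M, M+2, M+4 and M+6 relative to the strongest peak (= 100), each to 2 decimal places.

Expanding (0.5184 + 0.4816)^3:
P(M) = 0.5184^3 = 0.139314
P(M+2) = 3 × 0.5184^2 × 0.4816^1 = 0.388273
P(M+4) = 3 × 0.5184^1 × 0.4816^2 = 0.360711
P(M+6) = 0.4816^3 = 0.111702
The M+2 peak is largest (0.388273); scaling to 100 gives 35.88 : 100.00 : 92.90 : 28.77.

35.88 : 100.00 : 92.90 : 28.77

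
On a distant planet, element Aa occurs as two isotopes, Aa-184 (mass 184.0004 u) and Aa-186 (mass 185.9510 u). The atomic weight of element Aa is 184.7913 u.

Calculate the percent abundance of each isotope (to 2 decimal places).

Aa-184: 59.45%, Aa-186: 40.55%

With x = fraction of Aa-184 (so Aa-186 is 1 − x):
184.0004·x + 185.9510·(1 − x) = 184.7913
(184.0004 − 185.9510)·x = 184.7913 − 185.9510
x = -1.1597 / -1.9506 = 0.59454 → 59.45% Aa-184, 40.55% Aa-186.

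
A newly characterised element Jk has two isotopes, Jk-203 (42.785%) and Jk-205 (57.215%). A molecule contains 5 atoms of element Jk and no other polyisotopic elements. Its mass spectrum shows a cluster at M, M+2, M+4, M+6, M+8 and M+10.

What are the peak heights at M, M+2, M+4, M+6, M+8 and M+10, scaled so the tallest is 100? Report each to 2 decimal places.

Expanding (0.42785 + 0.57215)^5:
P(M) = 0.42785^5 = 0.014337
P(M+2) = 5 × 0.42785^4 × 0.57215^1 = 0.095862
P(M+4) = 10 × 0.42785^3 × 0.57215^2 = 0.256386
P(M+6) = 10 × 0.42785^2 × 0.57215^3 = 0.342857
P(M+8) = 5 × 0.42785^1 × 0.57215^4 = 0.229246
P(M+10) = 0.57215^5 = 0.061313
The M+6 peak is largest (0.342857); scaling to 100 gives 4.18 : 27.96 : 74.78 : 100.00 : 66.86 : 17.88.

4.18 : 27.96 : 74.78 : 100.00 : 66.86 : 17.88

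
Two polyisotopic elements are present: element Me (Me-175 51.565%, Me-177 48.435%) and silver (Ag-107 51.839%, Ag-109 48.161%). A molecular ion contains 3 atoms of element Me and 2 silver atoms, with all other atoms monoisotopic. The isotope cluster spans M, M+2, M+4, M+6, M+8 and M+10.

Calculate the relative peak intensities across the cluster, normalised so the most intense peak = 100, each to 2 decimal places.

Element Me pattern (n=3): 0.13710872 : 0.38635862 : 0.36290662 : 0.11362605
Silver pattern (n=2): 0.26872819 : 0.49932362 : 0.23194819
Convolve the two distributions (both contribute in 2-u steps):
  M: 0.13710872×0.26872819 = 0.036845
  M+2: 0.13710872×0.49932362 + 0.38635862×0.26872819 = 0.172287
  M+4: 0.13710872×0.23194819 + 0.38635862×0.49932362 + 0.36290662×0.26872819 = 0.322243
  M+6: 0.38635862×0.23194819 + 0.36290662×0.49932362 + 0.11362605×0.26872819 = 0.301358
  M+8: 0.36290662×0.23194819 + 0.11362605×0.49932362 = 0.140912
  M+10: 0.11362605×0.23194819 = 0.026355
Scale to base peak (0.322243) = 100: 11.43 : 53.46 : 100.00 : 93.52 : 43.73 : 8.18

11.43 : 53.46 : 100.00 : 93.52 : 43.73 : 8.18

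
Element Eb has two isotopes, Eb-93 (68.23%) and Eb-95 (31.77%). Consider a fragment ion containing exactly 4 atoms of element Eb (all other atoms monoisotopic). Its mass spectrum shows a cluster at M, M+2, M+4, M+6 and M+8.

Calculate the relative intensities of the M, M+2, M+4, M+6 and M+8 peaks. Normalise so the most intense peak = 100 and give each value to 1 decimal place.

53.7 : 100.0 : 69.8 : 21.7 : 2.5

Expanding (0.6823 + 0.3177)^4:
P(M) = 0.6823^4 = 0.216721
P(M+2) = 4 × 0.6823^3 × 0.3177^1 = 0.403648
P(M+4) = 6 × 0.6823^2 × 0.3177^2 = 0.281927
P(M+6) = 4 × 0.6823^1 × 0.3177^3 = 0.087516
P(M+8) = 0.3177^4 = 0.010188
The M+2 peak is largest (0.403648); scaling to 100 gives 53.7 : 100.0 : 69.8 : 21.7 : 2.5.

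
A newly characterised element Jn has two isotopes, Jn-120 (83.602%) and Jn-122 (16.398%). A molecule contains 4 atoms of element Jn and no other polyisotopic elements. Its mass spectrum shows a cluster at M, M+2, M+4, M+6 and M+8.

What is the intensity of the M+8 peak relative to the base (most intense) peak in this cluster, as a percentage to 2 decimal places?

Binomial terms of (0.83602 + 0.16398)^4: M 0.4885, M+2 0.3833, M+4 0.1128, M+6 0.0147, M+8 0.0007 → M is the base peak.
P(M) = C(4,0) × 0.83602^4 × 0.16398^0 = 1 × 0.48850236 × 1.0000 = 0.488502 (base)
P(M+8) = C(4,4) × 0.83602^0 × 0.16398^4 = 1 × 1.0000 × 0.00072304 = 0.000723
Relative intensity = 0.000723 / 0.488502 × 100 = 0.15

0.15%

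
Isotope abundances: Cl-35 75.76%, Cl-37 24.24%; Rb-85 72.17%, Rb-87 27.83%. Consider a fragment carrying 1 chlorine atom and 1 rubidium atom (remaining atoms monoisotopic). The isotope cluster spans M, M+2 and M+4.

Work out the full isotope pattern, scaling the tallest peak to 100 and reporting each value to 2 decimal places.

100.00 : 70.56 : 12.34

Chlorine pattern (n=1): 0.7576 : 0.2424
Rubidium pattern (n=1): 0.7217 : 0.2783
Convolve the two distributions (both contribute in 2-u steps):
  M: 0.7576×0.7217 = 0.546760
  M+2: 0.7576×0.2783 + 0.2424×0.7217 = 0.385780
  M+4: 0.2424×0.2783 = 0.067460
Scale to base peak (0.546760) = 100: 100.00 : 70.56 : 12.34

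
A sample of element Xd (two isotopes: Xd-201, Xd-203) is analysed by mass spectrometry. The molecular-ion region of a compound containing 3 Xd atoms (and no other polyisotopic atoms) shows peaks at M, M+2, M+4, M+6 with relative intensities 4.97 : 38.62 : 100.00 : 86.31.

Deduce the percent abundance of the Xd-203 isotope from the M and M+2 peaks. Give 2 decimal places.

Write p for the Xd-201 fraction. I(M+2)/I(M) = [C(3,1)·p^2·(1−p)] / p^3 = 3·(1−p)/p = 38.62/4.97 = 7.7706
(1−p)/p = 7.7706/3 = 2.5902  ⇒  p = 1/(1 + 2.5902) = 0.2785
Xd-201: 27.85%, Xd-203: 72.15%.

72.15%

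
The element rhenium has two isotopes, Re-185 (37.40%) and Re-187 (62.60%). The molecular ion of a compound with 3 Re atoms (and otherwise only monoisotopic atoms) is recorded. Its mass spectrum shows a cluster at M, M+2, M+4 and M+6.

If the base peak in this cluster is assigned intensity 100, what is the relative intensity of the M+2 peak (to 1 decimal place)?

(0.3740 + 0.6260)^3 gives M 0.0523, M+2 0.2627, M+4 0.4397, M+6 0.2453; the largest is M+4.
P(M+4) = C(3,2) × 0.3740^1 × 0.6260^2 = 3 × 0.3740 × 0.391876 = 0.439685 (base)
P(M+2) = C(3,1) × 0.3740^2 × 0.6260^1 = 3 × 0.139876 × 0.6260 = 0.262687
Relative intensity = 0.262687 / 0.439685 × 100 = 59.7

59.7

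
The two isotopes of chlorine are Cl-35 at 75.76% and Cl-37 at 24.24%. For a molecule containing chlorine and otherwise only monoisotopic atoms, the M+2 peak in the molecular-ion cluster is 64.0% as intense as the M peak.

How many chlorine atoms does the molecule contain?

For n independent Cl atoms, I(M+2)/I(M) = n · (abundance Cl-37) / (abundance Cl-35) = n · 0.2424/0.7576.
n = 0.640 × 0.7576/0.2424 = 2.00 ≈ 2

2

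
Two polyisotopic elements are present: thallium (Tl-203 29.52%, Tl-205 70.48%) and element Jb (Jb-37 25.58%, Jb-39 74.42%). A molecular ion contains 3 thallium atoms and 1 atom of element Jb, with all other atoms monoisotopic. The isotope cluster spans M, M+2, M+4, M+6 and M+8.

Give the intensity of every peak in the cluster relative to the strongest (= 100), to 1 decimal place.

1.6 : 15.9 : 59.9 : 100.0 : 62.5

Thallium pattern (n=3): 0.02572463 : 0.18425524 : 0.43991564 : 0.35010449
Element Jb pattern (n=1): 0.2558 : 0.7442
Convolve the two distributions (both contribute in 2-u steps):
  M: 0.02572463×0.2558 = 0.006580
  M+2: 0.02572463×0.7442 + 0.18425524×0.2558 = 0.066277
  M+4: 0.18425524×0.7442 + 0.43991564×0.2558 = 0.249653
  M+6: 0.43991564×0.7442 + 0.35010449×0.2558 = 0.416942
  M+8: 0.35010449×0.7442 = 0.260548
Scale to base peak (0.416942) = 100: 1.6 : 15.9 : 59.9 : 100.0 : 62.5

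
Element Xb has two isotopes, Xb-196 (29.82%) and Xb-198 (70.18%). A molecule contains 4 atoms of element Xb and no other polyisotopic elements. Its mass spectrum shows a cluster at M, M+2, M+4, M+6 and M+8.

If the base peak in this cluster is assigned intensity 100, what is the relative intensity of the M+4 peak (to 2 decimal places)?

(0.2982 + 0.7018)^4 gives M 0.0079, M+2 0.0744, M+4 0.2628, M+6 0.4123, M+8 0.2426; the largest is M+6.
P(M+6) = C(4,3) × 0.2982^1 × 0.7018^3 = 4 × 0.2982 × 0.34565281 = 0.412295 (base)
P(M+4) = C(4,2) × 0.2982^2 × 0.7018^2 = 6 × 0.08892324 × 0.49252324 = 0.262781
Relative intensity = 0.262781 / 0.412295 × 100 = 63.74

63.74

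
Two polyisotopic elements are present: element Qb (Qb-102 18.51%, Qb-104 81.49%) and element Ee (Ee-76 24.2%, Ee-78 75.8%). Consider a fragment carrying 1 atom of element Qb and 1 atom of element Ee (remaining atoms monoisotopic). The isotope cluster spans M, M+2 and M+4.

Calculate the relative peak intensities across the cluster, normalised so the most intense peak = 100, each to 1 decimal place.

7.3 : 54.6 : 100.0

Element Qb pattern (n=1): 0.1851 : 0.8149
Element Ee pattern (n=1): 0.2420 : 0.7580
Convolve the two distributions (both contribute in 2-u steps):
  M: 0.1851×0.2420 = 0.044794
  M+2: 0.1851×0.7580 + 0.8149×0.2420 = 0.337512
  M+4: 0.8149×0.7580 = 0.617694
Scale to base peak (0.617694) = 100: 7.3 : 54.6 : 100.0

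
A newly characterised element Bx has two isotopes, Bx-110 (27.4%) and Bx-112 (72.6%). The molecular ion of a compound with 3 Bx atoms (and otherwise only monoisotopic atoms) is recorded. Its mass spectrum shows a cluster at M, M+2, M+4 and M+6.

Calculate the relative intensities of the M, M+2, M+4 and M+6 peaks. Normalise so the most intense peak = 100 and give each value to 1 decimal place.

4.7 : 37.7 : 100.0 : 88.3

Each Bx atom is independently Bx-110 (p = 0.274) or Bx-112 (q = 0.726); the cluster is the binomial expansion (p + q)^3.
P(M) = 0.274^3 = 0.020571
P(M+2) = 3 × 0.274^2 × 0.726^1 = 0.163516
P(M+4) = 3 × 0.274^1 × 0.726^2 = 0.433256
P(M+6) = 0.726^3 = 0.382657
The M+4 peak is largest (0.433256); scaling to 100 gives 4.7 : 37.7 : 100.0 : 88.3.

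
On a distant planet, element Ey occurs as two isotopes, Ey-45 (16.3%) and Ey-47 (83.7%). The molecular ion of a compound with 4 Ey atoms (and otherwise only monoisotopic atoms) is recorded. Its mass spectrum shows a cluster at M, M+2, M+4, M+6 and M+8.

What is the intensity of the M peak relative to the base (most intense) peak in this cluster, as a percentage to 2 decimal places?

Binomial terms of (0.163 + 0.837)^4: M 0.0007, M+2 0.0145, M+4 0.1117, M+6 0.3823, M+8 0.4908 → M+8 is the base peak.
P(M+8) = C(4,4) × 0.163^0 × 0.837^4 = 1 × 1.0000 × 0.49079692 = 0.490797 (base)
P(M) = C(4,0) × 0.163^4 × 0.837^0 = 1 × 0.00070591 × 1.0000 = 0.000706
Relative intensity = 0.000706 / 0.490797 × 100 = 0.14

0.14%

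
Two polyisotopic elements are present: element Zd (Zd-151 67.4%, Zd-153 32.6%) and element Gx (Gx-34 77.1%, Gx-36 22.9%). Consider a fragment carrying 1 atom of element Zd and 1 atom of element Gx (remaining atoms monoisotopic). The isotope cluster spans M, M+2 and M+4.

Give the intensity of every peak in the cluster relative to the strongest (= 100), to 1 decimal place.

Element Zd pattern (n=1): 0.6740 : 0.3260
Element Gx pattern (n=1): 0.7710 : 0.2290
Convolve the two distributions (both contribute in 2-u steps):
  M: 0.6740×0.7710 = 0.519654
  M+2: 0.6740×0.2290 + 0.3260×0.7710 = 0.405692
  M+4: 0.3260×0.2290 = 0.074654
Scale to base peak (0.519654) = 100: 100.0 : 78.1 : 14.4

100.0 : 78.1 : 14.4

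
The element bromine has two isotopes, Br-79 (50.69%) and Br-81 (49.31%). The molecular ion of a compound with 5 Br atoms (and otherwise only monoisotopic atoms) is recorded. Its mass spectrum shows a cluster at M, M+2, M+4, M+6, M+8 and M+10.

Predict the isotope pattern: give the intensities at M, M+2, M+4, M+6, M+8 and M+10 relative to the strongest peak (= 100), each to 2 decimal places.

Each Br atom is independently Br-79 (p = 0.5069) or Br-81 (q = 0.4931); the cluster is the binomial expansion (p + q)^5.
P(M) = 0.5069^5 = 0.033467
P(M+2) = 5 × 0.5069^4 × 0.4931^1 = 0.162777
P(M+4) = 10 × 0.5069^3 × 0.4931^2 = 0.316692
P(M+6) = 10 × 0.5069^2 × 0.4931^3 = 0.308070
P(M+8) = 5 × 0.5069^1 × 0.4931^4 = 0.149842
P(M+10) = 0.4931^5 = 0.029152
The M+4 peak is largest (0.316692); scaling to 100 gives 10.57 : 51.40 : 100.00 : 97.28 : 47.31 : 9.21.

10.57 : 51.40 : 100.00 : 97.28 : 47.31 : 9.21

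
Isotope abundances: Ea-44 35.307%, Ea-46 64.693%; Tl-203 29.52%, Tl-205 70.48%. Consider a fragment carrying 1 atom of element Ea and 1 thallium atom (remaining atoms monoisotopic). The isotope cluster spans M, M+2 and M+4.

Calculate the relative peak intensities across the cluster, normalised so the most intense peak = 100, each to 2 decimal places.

Element Ea pattern (n=1): 0.35307 : 0.64693
Thallium pattern (n=1): 0.2952 : 0.7048
Convolve the two distributions (both contribute in 2-u steps):
  M: 0.35307×0.2952 = 0.104226
  M+2: 0.35307×0.7048 + 0.64693×0.2952 = 0.439817
  M+4: 0.64693×0.7048 = 0.455956
Scale to base peak (0.455956) = 100: 22.86 : 96.46 : 100.00

22.86 : 96.46 : 100.00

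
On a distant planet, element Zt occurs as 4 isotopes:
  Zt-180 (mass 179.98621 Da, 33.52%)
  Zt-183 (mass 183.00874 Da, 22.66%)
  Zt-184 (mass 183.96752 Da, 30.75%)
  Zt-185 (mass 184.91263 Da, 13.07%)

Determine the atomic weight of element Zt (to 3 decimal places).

Average mass = Σ (abundance × isotope mass) = 0.3352 × 179.98621 + 0.2266 × 183.00874 + 0.3075 × 183.96752 + 0.1307 × 184.91263
= 60.331378 + 41.469780 + 56.570012 + 24.168081 = 182.539251 Da

182.539 Da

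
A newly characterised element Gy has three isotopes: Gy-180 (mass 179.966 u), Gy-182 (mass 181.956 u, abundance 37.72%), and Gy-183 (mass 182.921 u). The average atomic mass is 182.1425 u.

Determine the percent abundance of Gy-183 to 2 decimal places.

48.25%

Let x and y be the fractions of Gy-180 and Gy-183. Then x + y = 1 − 0.3772 = 0.6228 and 179.966x + 182.921y = 182.1425 − 0.3772×181.956 = 113.5086968.
Substituting: 179.966x + 182.921(0.6228 − x) = 113.5086968
(179.966 − 182.921)x = -0.414502  ⇒  x = 0.14027, y = 0.48253
Gy-180: 14.03%, Gy-183: 48.25%.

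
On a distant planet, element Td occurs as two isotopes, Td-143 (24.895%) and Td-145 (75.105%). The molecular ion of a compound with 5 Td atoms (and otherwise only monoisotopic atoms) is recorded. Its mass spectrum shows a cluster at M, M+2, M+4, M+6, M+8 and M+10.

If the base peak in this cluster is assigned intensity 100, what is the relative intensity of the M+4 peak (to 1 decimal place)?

Binomial terms of (0.24895 + 0.75105)^5: M 0.0010, M+2 0.0144, M+4 0.0870, M+6 0.2626, M+8 0.3961, M+10 0.2390 → M+8 is the base peak.
P(M+8) = C(5,4) × 0.24895^1 × 0.75105^4 = 5 × 0.24895 × 0.31818185 = 0.396057 (base)
P(M+4) = C(5,2) × 0.24895^3 × 0.75105^2 = 10 × 0.01542895 × 0.5640761 = 0.087031
Relative intensity = 0.087031 / 0.396057 × 100 = 22.0

22.0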